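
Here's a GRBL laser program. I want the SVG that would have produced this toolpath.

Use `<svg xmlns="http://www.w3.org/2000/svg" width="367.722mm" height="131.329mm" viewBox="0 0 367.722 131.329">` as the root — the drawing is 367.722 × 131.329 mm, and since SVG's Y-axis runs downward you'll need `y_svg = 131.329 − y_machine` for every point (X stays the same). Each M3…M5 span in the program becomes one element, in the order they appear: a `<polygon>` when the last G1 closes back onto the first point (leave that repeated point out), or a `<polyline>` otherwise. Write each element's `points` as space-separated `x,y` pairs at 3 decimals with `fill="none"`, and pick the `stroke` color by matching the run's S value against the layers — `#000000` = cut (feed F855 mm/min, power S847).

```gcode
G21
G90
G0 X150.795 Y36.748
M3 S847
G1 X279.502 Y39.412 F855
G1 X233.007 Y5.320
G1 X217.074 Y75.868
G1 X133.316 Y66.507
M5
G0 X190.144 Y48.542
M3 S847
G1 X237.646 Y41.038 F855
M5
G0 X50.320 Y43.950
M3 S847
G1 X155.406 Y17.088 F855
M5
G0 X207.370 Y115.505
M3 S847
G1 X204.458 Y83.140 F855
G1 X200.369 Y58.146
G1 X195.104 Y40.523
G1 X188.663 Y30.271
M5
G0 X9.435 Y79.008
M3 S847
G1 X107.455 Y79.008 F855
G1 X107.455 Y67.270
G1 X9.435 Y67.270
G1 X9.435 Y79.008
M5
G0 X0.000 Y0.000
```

<svg xmlns="http://www.w3.org/2000/svg" width="367.722mm" height="131.329mm" viewBox="0 0 367.722 131.329">
  <polyline points="150.795,94.581 279.502,91.917 233.007,126.009 217.074,55.461 133.316,64.822" fill="none" stroke="#000000"/>
  <polyline points="190.144,82.787 237.646,90.291" fill="none" stroke="#000000"/>
  <polyline points="50.320,87.379 155.406,114.241" fill="none" stroke="#000000"/>
  <polyline points="207.370,15.824 204.458,48.189 200.369,73.183 195.104,90.806 188.663,101.058" fill="none" stroke="#000000"/>
  <polygon points="9.435,52.321 107.455,52.321 107.455,64.059 9.435,64.059" fill="none" stroke="#000000"/>
</svg>

Each laser-on run becomes one SVG element. Flip Y back into SVG space with y_svg = 131.329 − y_machine. Every run uses S847, so all elements get stroke `#000000` (cut).

Run 1: The run is open, so emit a `<polyline>` with points (Y-flipped): 150.795,94.581 279.502,91.917 233.007,126.009 217.074,55.461 133.316,64.822.

Run 2: The run is open, so emit a `<polyline>` with points (Y-flipped): 190.144,82.787 237.646,90.291.

Run 3: The run is open, so emit a `<polyline>` with points (Y-flipped): 50.320,87.379 155.406,114.241.

Run 4: The run is open, so emit a `<polyline>` with points (Y-flipped): 207.370,15.824 204.458,48.189 200.369,73.183 195.104,90.806 188.663,101.058.

Run 5: The run returns to its start, so emit a `<polygon>` with points (Y-flipped): 9.435,52.321 107.455,52.321 107.455,64.059 9.435,64.059.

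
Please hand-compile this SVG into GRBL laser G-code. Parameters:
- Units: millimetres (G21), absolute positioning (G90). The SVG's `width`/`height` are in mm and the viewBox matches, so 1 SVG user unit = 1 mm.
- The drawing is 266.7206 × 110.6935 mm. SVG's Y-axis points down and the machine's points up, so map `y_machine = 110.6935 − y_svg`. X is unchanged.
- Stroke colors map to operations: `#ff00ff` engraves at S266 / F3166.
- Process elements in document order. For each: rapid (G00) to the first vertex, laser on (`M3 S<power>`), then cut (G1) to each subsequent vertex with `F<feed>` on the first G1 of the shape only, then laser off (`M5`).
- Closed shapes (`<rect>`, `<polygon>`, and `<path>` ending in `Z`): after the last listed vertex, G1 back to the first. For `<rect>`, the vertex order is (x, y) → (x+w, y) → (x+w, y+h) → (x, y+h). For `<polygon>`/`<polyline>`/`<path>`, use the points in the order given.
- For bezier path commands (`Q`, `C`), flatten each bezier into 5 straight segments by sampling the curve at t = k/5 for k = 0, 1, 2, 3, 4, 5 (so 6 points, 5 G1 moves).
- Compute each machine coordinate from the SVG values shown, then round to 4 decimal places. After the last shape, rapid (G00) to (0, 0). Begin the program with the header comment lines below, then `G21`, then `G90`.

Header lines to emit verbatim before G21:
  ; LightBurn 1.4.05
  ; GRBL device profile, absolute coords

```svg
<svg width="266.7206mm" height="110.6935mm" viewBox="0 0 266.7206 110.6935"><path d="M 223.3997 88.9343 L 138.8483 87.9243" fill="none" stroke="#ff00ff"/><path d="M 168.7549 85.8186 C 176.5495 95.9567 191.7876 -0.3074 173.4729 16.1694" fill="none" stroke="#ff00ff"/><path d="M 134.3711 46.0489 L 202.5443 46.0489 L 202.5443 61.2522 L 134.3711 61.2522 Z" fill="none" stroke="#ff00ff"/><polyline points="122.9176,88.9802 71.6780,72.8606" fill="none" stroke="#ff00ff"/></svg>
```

; LightBurn 1.4.05
; GRBL device profile, absolute coords
G21
G90
G00 X223.3997 Y21.7592
M3 S266
G1 X138.8483 Y22.7692 F3166
M5
G00 X168.7549 Y24.8749
M3 S266
G1 X173.9969 Y29.8072 F3166
G1 X179.0575 Y49.7571
G1 X181.9690 Y74.2058
G1 X180.7634 Y92.6344
G1 X173.4729 Y94.5241
M5
G00 X134.3711 Y64.6446
M3 S266
G1 X202.5443 Y64.6446 F3166
G1 X202.5443 Y49.4413
G1 X134.3711 Y49.4413
G1 X134.3711 Y64.6446
M5
G00 X122.9176 Y21.7133
M3 S266
G1 X71.6780 Y37.8329 F3166
M5
G00 X0.0000 Y0.0000

1 u = 1 mm; y_m = 110.6935 − y.

[1] `<path>` line segment, #ff00ff→engrave S266 F3166: (223.3997,21.7592) → (138.8483,22.7692)

[2] `<path>` cubic bezier, #ff00ff→engrave S266 F3166: (168.7549,24.8749) → (173.9969,29.8072) → (179.0575,49.7571) → (181.9690,74.2058) → (180.7634,92.6344) → (173.4729,94.5241)

[3] `<path>` rectangle, #ff00ff→engrave S266 F3166: (134.3711,64.6446) → (202.5443,64.6446) → (202.5443,49.4413) → (134.3711,49.4413) → (134.3711,64.6446) (closed)

[4] `<polyline>` line segment, #ff00ff→engrave S266 F3166: (122.9176,21.7133) → (71.6780,37.8329)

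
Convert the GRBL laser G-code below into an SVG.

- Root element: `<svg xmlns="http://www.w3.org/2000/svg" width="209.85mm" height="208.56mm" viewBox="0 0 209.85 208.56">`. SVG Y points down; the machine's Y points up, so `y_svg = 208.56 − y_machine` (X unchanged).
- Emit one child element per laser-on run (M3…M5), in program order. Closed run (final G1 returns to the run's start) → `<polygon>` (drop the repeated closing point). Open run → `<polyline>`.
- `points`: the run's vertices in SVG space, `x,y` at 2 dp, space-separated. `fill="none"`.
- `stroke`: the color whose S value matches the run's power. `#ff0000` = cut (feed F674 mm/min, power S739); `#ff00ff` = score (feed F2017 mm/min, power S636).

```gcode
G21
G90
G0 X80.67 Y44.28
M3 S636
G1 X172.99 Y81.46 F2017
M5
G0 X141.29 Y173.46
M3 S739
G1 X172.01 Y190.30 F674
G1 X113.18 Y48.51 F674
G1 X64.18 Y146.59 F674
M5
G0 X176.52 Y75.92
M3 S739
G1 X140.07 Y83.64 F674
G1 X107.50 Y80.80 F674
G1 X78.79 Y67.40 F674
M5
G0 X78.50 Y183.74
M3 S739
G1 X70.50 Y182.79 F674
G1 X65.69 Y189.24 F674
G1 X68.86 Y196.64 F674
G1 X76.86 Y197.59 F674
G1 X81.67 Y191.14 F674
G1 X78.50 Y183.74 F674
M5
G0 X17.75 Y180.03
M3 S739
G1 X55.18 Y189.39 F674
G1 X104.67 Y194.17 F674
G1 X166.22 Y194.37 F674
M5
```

y_svg = 208.56 − y_m.

[1] S636→`#ff00ff` (score); open run; points: 80.67,164.28 172.99,127.10

[2] S739→`#ff0000` (cut); open run; points: 141.29,35.10 172.01,18.26 113.18,160.05 64.18,61.97

[3] S739→`#ff0000` (cut); open run; points: 176.52,132.64 140.07,124.92 107.50,127.76 78.79,141.16

[4] S739→`#ff0000` (cut); closed run; points: 78.50,24.82 70.50,25.77 65.69,19.32 68.86,11.92 76.86,10.97 81.67,17.42

[5] S739→`#ff0000` (cut); open run; points: 17.75,28.53 55.18,19.17 104.67,14.39 166.22,14.19

<svg xmlns="http://www.w3.org/2000/svg" width="209.85mm" height="208.56mm" viewBox="0 0 209.85 208.56">
  <polyline points="80.67,164.28 172.99,127.10" fill="none" stroke="#ff00ff"/>
  <polyline points="141.29,35.10 172.01,18.26 113.18,160.05 64.18,61.97" fill="none" stroke="#ff0000"/>
  <polyline points="176.52,132.64 140.07,124.92 107.50,127.76 78.79,141.16" fill="none" stroke="#ff0000"/>
  <polygon points="78.50,24.82 70.50,25.77 65.69,19.32 68.86,11.92 76.86,10.97 81.67,17.42" fill="none" stroke="#ff0000"/>
  <polyline points="17.75,28.53 55.18,19.17 104.67,14.39 166.22,14.19" fill="none" stroke="#ff0000"/>
</svg>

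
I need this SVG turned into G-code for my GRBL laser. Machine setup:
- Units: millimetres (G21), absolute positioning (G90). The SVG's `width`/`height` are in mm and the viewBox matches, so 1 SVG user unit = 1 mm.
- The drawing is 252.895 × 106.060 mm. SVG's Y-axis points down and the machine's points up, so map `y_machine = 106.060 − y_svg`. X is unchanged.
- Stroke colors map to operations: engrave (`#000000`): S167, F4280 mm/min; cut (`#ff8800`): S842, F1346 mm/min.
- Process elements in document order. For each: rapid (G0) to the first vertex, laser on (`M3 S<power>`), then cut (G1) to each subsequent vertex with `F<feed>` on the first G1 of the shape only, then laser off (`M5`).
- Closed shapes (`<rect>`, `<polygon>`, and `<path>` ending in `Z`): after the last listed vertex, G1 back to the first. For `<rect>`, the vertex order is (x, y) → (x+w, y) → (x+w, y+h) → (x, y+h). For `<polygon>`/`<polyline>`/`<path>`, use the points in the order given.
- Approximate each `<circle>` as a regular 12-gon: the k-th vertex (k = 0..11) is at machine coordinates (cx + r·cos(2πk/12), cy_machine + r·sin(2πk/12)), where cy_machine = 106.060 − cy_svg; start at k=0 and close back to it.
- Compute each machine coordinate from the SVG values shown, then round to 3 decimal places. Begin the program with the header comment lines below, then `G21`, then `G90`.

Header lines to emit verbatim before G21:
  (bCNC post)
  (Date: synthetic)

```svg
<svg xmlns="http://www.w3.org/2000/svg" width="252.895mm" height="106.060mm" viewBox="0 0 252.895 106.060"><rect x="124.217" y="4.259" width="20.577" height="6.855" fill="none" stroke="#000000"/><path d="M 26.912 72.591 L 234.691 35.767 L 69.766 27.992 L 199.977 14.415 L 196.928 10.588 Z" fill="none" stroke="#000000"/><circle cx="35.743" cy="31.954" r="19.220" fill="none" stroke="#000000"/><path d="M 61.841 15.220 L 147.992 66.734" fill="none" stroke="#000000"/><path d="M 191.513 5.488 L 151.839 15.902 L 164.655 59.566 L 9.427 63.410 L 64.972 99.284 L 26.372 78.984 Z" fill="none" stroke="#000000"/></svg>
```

1 u = 1 mm; y_m = 106.060 − y.

[1] `<rect>` rectangle, #000000→engrave S167 F4280: (124.217,101.801) → (144.794,101.801) → (144.794,94.946) → (124.217,94.946) → (124.217,101.801) (closed)

[2] `<path>` closed polygon, #000000→engrave S167 F4280: (26.912,33.469) → (234.691,70.293) → (69.766,78.068) → (199.977,91.645) → (196.928,95.472) → (26.912,33.469) (closed)

[3] `<circle>` circle, #000000→engrave S167 F4280: (54.963,74.106) → (52.388,83.716) → (45.353,90.751) → (35.743,93.326) → (26.133,90.751) → (19.098,83.716) → (16.523,74.106) → (19.098,64.496) → (26.133,57.461) → (35.743,54.886) → (45.353,57.461) → (52.388,64.496) → (54.963,74.106) (closed)

[4] `<path>` line segment, #000000→engrave S167 F4280: (61.841,90.840) → (147.992,39.326)

[5] `<path>` closed polygon, #000000→engrave S167 F4280: (191.513,100.572) → (151.839,90.158) → (164.655,46.494) → (9.427,42.650) → (64.972,6.776) → (26.372,27.076) → (191.513,100.572) (closed)

(bCNC post)
(Date: synthetic)
G21
G90
G0 X124.217 Y101.801
M3 S167
G1 X144.794 Y101.801 F4280
G1 X144.794 Y94.946
G1 X124.217 Y94.946
G1 X124.217 Y101.801
M5
G0 X26.912 Y33.469
M3 S167
G1 X234.691 Y70.293 F4280
G1 X69.766 Y78.068
G1 X199.977 Y91.645
G1 X196.928 Y95.472
G1 X26.912 Y33.469
M5
G0 X54.963 Y74.106
M3 S167
G1 X52.388 Y83.716 F4280
G1 X45.353 Y90.751
G1 X35.743 Y93.326
G1 X26.133 Y90.751
G1 X19.098 Y83.716
G1 X16.523 Y74.106
G1 X19.098 Y64.496
G1 X26.133 Y57.461
G1 X35.743 Y54.886
G1 X45.353 Y57.461
G1 X52.388 Y64.496
G1 X54.963 Y74.106
M5
G0 X61.841 Y90.840
M3 S167
G1 X147.992 Y39.326 F4280
M5
G0 X191.513 Y100.572
M3 S167
G1 X151.839 Y90.158 F4280
G1 X164.655 Y46.494
G1 X9.427 Y42.650
G1 X64.972 Y6.776
G1 X26.372 Y27.076
G1 X191.513 Y100.572
M5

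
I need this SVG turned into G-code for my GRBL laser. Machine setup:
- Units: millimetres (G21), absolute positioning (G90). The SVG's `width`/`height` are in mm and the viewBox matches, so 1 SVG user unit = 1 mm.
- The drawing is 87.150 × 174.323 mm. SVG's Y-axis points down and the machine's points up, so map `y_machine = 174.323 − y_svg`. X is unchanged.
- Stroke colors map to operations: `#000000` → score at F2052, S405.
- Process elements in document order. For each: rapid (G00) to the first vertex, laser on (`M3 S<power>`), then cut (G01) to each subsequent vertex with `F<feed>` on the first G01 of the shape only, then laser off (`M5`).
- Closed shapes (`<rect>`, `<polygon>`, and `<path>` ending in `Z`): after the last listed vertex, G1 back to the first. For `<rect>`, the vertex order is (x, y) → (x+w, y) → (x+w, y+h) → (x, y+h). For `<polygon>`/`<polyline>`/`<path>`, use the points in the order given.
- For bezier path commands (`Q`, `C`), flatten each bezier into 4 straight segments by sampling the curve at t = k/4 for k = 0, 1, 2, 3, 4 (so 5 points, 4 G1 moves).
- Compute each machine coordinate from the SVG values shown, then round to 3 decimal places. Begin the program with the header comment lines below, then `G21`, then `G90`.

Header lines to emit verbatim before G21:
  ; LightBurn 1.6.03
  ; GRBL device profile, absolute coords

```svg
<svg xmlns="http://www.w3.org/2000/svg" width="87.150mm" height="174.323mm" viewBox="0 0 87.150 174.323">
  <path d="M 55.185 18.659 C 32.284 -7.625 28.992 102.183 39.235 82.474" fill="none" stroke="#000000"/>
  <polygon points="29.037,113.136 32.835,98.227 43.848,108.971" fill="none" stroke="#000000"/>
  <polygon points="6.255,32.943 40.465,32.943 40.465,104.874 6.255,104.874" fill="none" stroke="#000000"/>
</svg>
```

1 u = 1 mm; y_m = 174.323 − y.

[1] `<path>` cubic bezier, #000000→score S405 F2052: (55.185,155.664) → (41.591,154.010) → (34.781,126.222) → (34.185,97.202) → (39.235,91.849)

[2] `<polygon>` regular polygon, #000000→score S405 F2052: (29.037,61.187) → (32.835,76.096) → (43.848,65.352) → (29.037,61.187) (closed)

[3] `<polygon>` rectangle, #000000→score S405 F2052: (6.255,141.380) → (40.465,141.380) → (40.465,69.449) → (6.255,69.449) → (6.255,141.380) (closed)

; LightBurn 1.6.03
; GRBL device profile, absolute coords
G21
G90
G00 X55.185 Y155.664
M3 S405
G01 X41.591 Y154.010 F2052
G01 X34.781 Y126.222
G01 X34.185 Y97.202
G01 X39.235 Y91.849
M5
G00 X29.037 Y61.187
M3 S405
G01 X32.835 Y76.096 F2052
G01 X43.848 Y65.352
G01 X29.037 Y61.187
M5
G00 X6.255 Y141.380
M3 S405
G01 X40.465 Y141.380 F2052
G01 X40.465 Y69.449
G01 X6.255 Y69.449
G01 X6.255 Y141.380
M5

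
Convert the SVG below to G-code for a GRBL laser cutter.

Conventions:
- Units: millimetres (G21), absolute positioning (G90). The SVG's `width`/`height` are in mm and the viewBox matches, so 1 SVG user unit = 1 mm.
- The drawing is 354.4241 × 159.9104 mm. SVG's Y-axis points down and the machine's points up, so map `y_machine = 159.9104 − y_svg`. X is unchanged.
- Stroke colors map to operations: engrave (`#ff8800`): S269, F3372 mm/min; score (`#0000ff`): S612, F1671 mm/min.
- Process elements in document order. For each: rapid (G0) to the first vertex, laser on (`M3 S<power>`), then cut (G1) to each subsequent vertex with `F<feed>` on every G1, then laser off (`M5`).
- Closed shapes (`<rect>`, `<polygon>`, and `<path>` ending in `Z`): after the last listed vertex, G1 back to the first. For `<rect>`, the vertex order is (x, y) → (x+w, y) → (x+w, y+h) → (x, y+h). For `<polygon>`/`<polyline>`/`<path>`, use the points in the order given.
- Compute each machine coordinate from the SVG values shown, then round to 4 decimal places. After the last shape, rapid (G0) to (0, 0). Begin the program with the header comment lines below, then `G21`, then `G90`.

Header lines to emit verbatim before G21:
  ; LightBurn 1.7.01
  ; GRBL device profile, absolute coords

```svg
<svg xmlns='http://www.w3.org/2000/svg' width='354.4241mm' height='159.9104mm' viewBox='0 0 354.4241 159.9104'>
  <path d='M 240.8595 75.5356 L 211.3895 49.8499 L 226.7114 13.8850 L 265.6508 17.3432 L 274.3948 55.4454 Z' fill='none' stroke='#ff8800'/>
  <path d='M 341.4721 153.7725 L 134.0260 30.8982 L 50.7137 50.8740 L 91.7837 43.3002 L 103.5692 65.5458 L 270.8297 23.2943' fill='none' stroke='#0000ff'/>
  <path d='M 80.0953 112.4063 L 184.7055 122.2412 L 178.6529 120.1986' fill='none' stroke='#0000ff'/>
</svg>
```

Since the viewBox matches the mm dimensions, user units are millimetres directly. The only transform is the Y-flip y_m = 159.9104 − y_svg.

Shape 1 is a regular polygon drawn with `<path>`. Its stroke #ff8800 means engrave at S269, F3372. After flipping Y the toolpath is (240.8595,84.3748) → (211.3895,110.0605) → (226.7114,146.0254) → (265.6508,142.5672) → (274.3948,104.4650) → (240.8595,84.3748), returning to the start.

Shape 2 is a open polyline drawn with `<path>`. Its stroke #0000ff means score at S612, F1671. After flipping Y the toolpath is (341.4721,6.1379) → (134.0260,129.0122) → (50.7137,109.0364) → (91.7837,116.6102) → (103.5692,94.3646) → (270.8297,136.6161).

Shape 3 is a open polyline drawn with `<path>`. Its stroke #0000ff means score at S612, F1671. After flipping Y the toolpath is (80.0953,47.5041) → (184.7055,37.6692) → (178.6529,39.7118).

; LightBurn 1.7.01
; GRBL device profile, absolute coords
G21
G90
G0 X240.8595 Y84.3748
M3 S269
G1 X211.3895 Y110.0605 F3372
G1 X226.7114 Y146.0254 F3372
G1 X265.6508 Y142.5672 F3372
G1 X274.3948 Y104.4650 F3372
G1 X240.8595 Y84.3748 F3372
M5
G0 X341.4721 Y6.1379
M3 S612
G1 X134.0260 Y129.0122 F1671
G1 X50.7137 Y109.0364 F1671
G1 X91.7837 Y116.6102 F1671
G1 X103.5692 Y94.3646 F1671
G1 X270.8297 Y136.6161 F1671
M5
G0 X80.0953 Y47.5041
M3 S612
G1 X184.7055 Y37.6692 F1671
G1 X178.6529 Y39.7118 F1671
M5
G0 X0.0000 Y0.0000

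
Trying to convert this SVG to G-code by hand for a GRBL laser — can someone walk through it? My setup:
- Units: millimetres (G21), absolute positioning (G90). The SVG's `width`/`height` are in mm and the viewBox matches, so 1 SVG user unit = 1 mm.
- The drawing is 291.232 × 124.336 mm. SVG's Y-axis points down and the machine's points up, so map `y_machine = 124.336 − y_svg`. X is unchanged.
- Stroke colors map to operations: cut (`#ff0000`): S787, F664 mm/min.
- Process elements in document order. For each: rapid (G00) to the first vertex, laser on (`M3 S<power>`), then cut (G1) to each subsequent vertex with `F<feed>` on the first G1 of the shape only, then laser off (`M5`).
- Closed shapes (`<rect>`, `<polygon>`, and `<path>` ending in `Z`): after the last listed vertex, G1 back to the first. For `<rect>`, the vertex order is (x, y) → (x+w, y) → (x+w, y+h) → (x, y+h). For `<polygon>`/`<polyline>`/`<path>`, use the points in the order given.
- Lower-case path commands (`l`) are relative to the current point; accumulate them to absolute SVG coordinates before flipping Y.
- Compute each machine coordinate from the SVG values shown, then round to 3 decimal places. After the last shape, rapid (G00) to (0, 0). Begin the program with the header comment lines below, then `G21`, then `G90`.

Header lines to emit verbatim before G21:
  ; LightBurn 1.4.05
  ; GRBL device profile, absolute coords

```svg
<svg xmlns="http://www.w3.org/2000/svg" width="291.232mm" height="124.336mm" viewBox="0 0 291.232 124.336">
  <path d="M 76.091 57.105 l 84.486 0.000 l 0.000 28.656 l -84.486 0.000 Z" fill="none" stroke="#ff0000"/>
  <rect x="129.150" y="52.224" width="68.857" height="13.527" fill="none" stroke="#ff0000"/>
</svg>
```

Since the viewBox matches the mm dimensions, user units are millimetres directly. The only transform is the Y-flip y_m = 124.336 − y_svg.

Shape 1 is a rectangle drawn with `<path>`. Its stroke #ff0000 means cut at S787, F664. After flipping Y the toolpath is (76.091,67.231) → (160.577,67.231) → (160.577,38.575) → (76.091,38.575) → (76.091,67.231), returning to the start.

Shape 2 is a rectangle drawn with `<rect>`. Its stroke #ff0000 means cut at S787, F664. After flipping Y the toolpath is (129.150,72.112) → (198.007,72.112) → (198.007,58.585) → (129.150,58.585) → (129.150,72.112), returning to the start.

; LightBurn 1.4.05
; GRBL device profile, absolute coords
G21
G90
G00 X76.091 Y67.231
M3 S787
G1 X160.577 Y67.231 F664
G1 X160.577 Y38.575
G1 X76.091 Y38.575
G1 X76.091 Y67.231
M5
G00 X129.150 Y72.112
M3 S787
G1 X198.007 Y72.112 F664
G1 X198.007 Y58.585
G1 X129.150 Y58.585
G1 X129.150 Y72.112
M5
G00 X0.000 Y0.000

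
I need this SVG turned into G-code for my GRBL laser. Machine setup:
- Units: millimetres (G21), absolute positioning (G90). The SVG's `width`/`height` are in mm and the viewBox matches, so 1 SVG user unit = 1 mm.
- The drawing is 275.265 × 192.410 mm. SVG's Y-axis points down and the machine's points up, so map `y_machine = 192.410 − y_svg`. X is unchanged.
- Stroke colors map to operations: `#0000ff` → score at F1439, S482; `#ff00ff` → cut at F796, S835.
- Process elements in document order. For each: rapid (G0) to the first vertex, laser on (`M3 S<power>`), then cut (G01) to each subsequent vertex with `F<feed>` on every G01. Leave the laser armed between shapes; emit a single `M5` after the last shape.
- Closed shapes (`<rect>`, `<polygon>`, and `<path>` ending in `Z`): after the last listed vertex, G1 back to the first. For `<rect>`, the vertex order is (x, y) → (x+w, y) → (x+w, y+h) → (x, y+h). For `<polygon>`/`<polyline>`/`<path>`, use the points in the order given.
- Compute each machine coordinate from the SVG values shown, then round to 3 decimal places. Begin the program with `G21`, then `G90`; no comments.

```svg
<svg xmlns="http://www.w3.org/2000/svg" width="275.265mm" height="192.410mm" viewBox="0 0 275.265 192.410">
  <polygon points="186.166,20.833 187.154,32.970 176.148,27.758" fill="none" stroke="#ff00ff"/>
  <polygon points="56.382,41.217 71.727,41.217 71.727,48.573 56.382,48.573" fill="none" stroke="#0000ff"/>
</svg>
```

G21
G90
G0 X186.166 Y171.577
M3 S835
G01 X187.154 Y159.440 F796
G01 X176.148 Y164.652 F796
G01 X186.166 Y171.577 F796
G0 X56.382 Y151.193
M3 S482
G01 X71.727 Y151.193 F1439
G01 X71.727 Y143.837 F1439
G01 X56.382 Y143.837 F1439
G01 X56.382 Y151.193 F1439
M5

viewBox `0 0 275.265 192.410` with mm width/height → 1 unit = 1 mm. Flip: y_m = 192.410 − y_svg.

**Shape 1** — `<polygon>` regular polygon, stroke `#ff00ff` → cut (S835, F796). Machine vertices: (186.166,171.577) → (187.154,159.440) → (176.148,164.652) → (186.166,171.577). Closed: final G1 returns to the first vertex.

**Shape 2** — `<polygon>` rectangle, stroke `#0000ff` → score (S482, F1439). Machine vertices: (56.382,151.193) → (71.727,151.193) → (71.727,143.837) → (56.382,143.837) → (56.382,151.193). Closed: final G1 returns to the first vertex.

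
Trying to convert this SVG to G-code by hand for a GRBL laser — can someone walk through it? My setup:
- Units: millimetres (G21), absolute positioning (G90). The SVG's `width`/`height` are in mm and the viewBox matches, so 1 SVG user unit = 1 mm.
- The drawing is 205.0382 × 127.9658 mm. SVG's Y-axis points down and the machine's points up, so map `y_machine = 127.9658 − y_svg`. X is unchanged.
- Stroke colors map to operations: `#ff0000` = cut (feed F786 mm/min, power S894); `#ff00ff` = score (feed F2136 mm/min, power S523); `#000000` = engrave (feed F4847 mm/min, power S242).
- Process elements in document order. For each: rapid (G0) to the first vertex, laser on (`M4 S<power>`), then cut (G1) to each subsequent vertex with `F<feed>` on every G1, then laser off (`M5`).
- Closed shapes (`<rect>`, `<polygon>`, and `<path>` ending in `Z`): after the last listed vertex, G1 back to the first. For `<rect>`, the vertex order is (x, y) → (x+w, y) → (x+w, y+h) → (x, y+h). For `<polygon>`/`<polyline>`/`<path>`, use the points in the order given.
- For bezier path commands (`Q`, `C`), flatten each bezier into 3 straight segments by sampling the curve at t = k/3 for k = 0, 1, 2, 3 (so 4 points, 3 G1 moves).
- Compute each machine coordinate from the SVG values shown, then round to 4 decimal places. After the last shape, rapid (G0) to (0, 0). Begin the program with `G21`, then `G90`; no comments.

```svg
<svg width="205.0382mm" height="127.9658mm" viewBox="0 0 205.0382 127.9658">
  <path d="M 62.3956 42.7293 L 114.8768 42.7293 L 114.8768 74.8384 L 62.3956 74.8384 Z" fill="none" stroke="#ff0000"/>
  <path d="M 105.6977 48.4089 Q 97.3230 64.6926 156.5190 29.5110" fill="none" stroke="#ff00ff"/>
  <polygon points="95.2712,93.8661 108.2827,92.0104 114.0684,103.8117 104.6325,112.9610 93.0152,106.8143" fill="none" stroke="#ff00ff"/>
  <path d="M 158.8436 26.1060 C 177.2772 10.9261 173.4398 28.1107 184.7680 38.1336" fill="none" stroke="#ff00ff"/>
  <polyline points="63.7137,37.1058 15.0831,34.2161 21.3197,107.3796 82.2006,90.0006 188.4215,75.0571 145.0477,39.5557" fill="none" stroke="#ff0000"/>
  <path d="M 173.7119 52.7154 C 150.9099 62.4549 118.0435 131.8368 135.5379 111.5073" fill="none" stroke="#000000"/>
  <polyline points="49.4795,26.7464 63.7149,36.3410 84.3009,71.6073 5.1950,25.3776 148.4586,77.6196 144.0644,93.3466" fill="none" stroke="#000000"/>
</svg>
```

Since the viewBox matches the mm dimensions, user units are millimetres directly. The only transform is the Y-flip y_m = 127.9658 − y_svg.

Shape 1 is a rectangle drawn with `<path>`. Its stroke #ff0000 means cut at S894, F786. After flipping Y the toolpath is (62.3956,85.2365) → (114.8768,85.2365) → (114.8768,53.1274) → (62.3956,53.1274) → (62.3956,85.2365), returning to the start.

Shape 2 is a quadratic bezier drawn with `<path>`. Its stroke #ff00ff means score at S523, F2136. After flipping Y the toolpath is (105.6977,79.5569) → (107.6224,74.4195) → (124.5629,80.7188) → (156.5190,98.4548).

Shape 3 is a regular polygon drawn with `<polygon>`. Its stroke #ff00ff means score at S523, F2136. After flipping Y the toolpath is (95.2712,34.0997) → (108.2827,35.9554) → (114.0684,24.1541) → (104.6325,15.0048) → (93.0152,21.1515) → (95.2712,34.0997), returning to the start.

Shape 4 is a cubic bezier drawn with `<path>`. Its stroke #ff00ff means score at S523, F2136. After flipping Y the toolpath is (158.8436,101.8598) → (171.2401,107.7155) → (177.1085,100.7784) → (184.7680,89.8322).

Shape 5 is a open polyline drawn with `<polyline>`. Its stroke #ff0000 means cut at S894, F786. After flipping Y the toolpath is (63.7137,90.8600) → (15.0831,93.7497) → (21.3197,20.5862) → (82.2006,37.9652) → (188.4215,52.9087) → (145.0477,88.4101).

Shape 6 is a cubic bezier drawn with `<path>`. Its stroke #000000 means engrave at S242, F4847. After flipping Y the toolpath is (173.7119,75.2504) → (149.7931,51.1617) → (132.5925,20.5012) → (135.5379,16.4585).

Shape 7 is a open polyline drawn with `<polyline>`. Its stroke #000000 means engrave at S242, F4847. After flipping Y the toolpath is (49.4795,101.2194) → (63.7149,91.6248) → (84.3009,56.3585) → (5.1950,102.5882) → (148.4586,50.3462) → (144.0644,34.6192).

G21
G90
G0 X62.3956 Y85.2365
M4 S894
G1 X114.8768 Y85.2365 F786
G1 X114.8768 Y53.1274 F786
G1 X62.3956 Y53.1274 F786
G1 X62.3956 Y85.2365 F786
M5
G0 X105.6977 Y79.5569
M4 S523
G1 X107.6224 Y74.4195 F2136
G1 X124.5629 Y80.7188 F2136
G1 X156.5190 Y98.4548 F2136
M5
G0 X95.2712 Y34.0997
M4 S523
G1 X108.2827 Y35.9554 F2136
G1 X114.0684 Y24.1541 F2136
G1 X104.6325 Y15.0048 F2136
G1 X93.0152 Y21.1515 F2136
G1 X95.2712 Y34.0997 F2136
M5
G0 X158.8436 Y101.8598
M4 S523
G1 X171.2401 Y107.7155 F2136
G1 X177.1085 Y100.7784 F2136
G1 X184.7680 Y89.8322 F2136
M5
G0 X63.7137 Y90.8600
M4 S894
G1 X15.0831 Y93.7497 F786
G1 X21.3197 Y20.5862 F786
G1 X82.2006 Y37.9652 F786
G1 X188.4215 Y52.9087 F786
G1 X145.0477 Y88.4101 F786
M5
G0 X173.7119 Y75.2504
M4 S242
G1 X149.7931 Y51.1617 F4847
G1 X132.5925 Y20.5012 F4847
G1 X135.5379 Y16.4585 F4847
M5
G0 X49.4795 Y101.2194
M4 S242
G1 X63.7149 Y91.6248 F4847
G1 X84.3009 Y56.3585 F4847
G1 X5.1950 Y102.5882 F4847
G1 X148.4586 Y50.3462 F4847
G1 X144.0644 Y34.6192 F4847
M5
G0 X0.0000 Y0.0000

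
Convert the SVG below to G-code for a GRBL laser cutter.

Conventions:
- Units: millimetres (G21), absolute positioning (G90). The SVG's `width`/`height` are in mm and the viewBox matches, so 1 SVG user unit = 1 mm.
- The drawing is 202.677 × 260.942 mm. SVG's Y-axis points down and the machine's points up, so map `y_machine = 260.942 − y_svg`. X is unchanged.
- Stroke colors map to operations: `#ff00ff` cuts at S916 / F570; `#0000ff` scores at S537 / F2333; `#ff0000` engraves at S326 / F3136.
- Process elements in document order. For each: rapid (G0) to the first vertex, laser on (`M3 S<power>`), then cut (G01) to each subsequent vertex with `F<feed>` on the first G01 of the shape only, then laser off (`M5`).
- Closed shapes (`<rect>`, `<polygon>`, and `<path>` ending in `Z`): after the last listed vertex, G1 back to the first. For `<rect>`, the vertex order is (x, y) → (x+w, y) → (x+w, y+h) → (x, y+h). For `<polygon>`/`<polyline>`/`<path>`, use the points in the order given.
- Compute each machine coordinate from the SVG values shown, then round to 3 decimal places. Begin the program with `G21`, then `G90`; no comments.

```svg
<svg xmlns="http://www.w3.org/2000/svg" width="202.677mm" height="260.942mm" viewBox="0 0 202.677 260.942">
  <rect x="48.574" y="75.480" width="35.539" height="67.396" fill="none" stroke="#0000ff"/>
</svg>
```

Since the viewBox matches the mm dimensions, user units are millimetres directly. The only transform is the Y-flip y_m = 260.942 − y_svg.

Shape 1 is a rectangle drawn with `<rect>`. Its stroke #0000ff means score at S537, F2333. After flipping Y the toolpath is (48.574,185.462) → (84.113,185.462) → (84.113,118.066) → (48.574,118.066) → (48.574,185.462), returning to the start.

G21
G90
G0 X48.574 Y185.462
M3 S537
G01 X84.113 Y185.462 F2333
G01 X84.113 Y118.066
G01 X48.574 Y118.066
G01 X48.574 Y185.462
M5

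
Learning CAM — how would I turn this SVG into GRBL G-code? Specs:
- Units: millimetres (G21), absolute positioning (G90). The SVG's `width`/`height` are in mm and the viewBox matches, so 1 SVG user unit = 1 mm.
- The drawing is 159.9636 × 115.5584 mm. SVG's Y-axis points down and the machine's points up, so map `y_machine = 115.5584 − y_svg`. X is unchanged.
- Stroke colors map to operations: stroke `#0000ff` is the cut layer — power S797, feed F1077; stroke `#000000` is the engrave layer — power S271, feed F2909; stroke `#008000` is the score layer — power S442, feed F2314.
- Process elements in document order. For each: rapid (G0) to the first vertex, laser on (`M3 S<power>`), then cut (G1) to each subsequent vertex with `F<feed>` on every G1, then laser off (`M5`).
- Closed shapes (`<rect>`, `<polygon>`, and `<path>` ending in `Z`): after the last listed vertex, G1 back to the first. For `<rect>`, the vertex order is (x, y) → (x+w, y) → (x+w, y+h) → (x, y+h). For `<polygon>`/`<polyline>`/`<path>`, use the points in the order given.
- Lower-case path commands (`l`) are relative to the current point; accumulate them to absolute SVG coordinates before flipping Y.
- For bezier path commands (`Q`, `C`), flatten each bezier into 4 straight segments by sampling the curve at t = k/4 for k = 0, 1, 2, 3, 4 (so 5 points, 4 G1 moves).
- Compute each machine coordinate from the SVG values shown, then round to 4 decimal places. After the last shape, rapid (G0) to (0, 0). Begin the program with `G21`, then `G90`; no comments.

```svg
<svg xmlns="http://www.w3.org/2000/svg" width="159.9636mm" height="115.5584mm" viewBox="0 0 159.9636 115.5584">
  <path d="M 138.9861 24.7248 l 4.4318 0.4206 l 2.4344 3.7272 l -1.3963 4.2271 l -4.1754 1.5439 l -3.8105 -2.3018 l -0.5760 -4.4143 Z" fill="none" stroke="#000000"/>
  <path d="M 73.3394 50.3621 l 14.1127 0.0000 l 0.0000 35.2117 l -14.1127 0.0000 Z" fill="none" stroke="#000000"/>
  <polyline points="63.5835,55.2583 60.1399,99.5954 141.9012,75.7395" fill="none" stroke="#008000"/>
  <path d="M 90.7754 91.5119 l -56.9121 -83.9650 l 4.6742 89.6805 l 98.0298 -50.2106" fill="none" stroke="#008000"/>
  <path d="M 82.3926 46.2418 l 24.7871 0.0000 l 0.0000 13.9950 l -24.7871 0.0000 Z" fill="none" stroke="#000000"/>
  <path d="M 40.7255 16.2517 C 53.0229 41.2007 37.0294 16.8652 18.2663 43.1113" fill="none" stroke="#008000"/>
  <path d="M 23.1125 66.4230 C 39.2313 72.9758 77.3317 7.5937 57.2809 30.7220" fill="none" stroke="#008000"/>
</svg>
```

1 u = 1 mm; y_m = 115.5584 − y.

[1] `<path>` regular polygon, #000000→engrave S271 F2909: (138.9861,90.8336) → (143.4179,90.4130) → (145.8523,86.6858) → (144.4560,82.4587) → (140.2806,80.9148) → (136.4701,83.2166) → (135.8941,87.6309) → (138.9861,90.8336) (closed)

[2] `<path>` rectangle, #000000→engrave S271 F2909: (73.3394,65.1963) → (87.4521,65.1963) → (87.4521,29.9846) → (73.3394,29.9846) → (73.3394,65.1963) (closed)

[3] `<polyline>` open polyline, #008000→score S442 F2314: (63.5835,60.3001) → (60.1399,15.9630) → (141.9012,39.8189)

[4] `<path>` open polyline, #008000→score S442 F2314: (90.7754,24.0465) → (33.8633,108.0115) → (38.5375,18.3310) → (136.5673,68.5416)

[5] `<path>` rectangle, #000000→engrave S271 F2909: (82.3926,69.3166) → (107.1797,69.3166) → (107.1797,55.3216) → (82.3926,55.3216) → (82.3926,69.3166) (closed)

[6] `<path>` cubic bezier, #008000→score S442 F2314: (40.7255,99.3067) → (45.0428,88.2754) → (41.1436,86.3633) → (31.4206,84.2080) → (18.2663,72.4471)

[7] `<path>` cubic bezier, #008000→score S442 F2314: (23.1125,49.1354) → (38.0711,55.2016) → (53.7603,73.2017) → (62.6677,88.0939) → (57.2809,84.8364)

G21
G90
G0 X138.9861 Y90.8336
M3 S271
G1 X143.4179 Y90.4130 F2909
G1 X145.8523 Y86.6858 F2909
G1 X144.4560 Y82.4587 F2909
G1 X140.2806 Y80.9148 F2909
G1 X136.4701 Y83.2166 F2909
G1 X135.8941 Y87.6309 F2909
G1 X138.9861 Y90.8336 F2909
M5
G0 X73.3394 Y65.1963
M3 S271
G1 X87.4521 Y65.1963 F2909
G1 X87.4521 Y29.9846 F2909
G1 X73.3394 Y29.9846 F2909
G1 X73.3394 Y65.1963 F2909
M5
G0 X63.5835 Y60.3001
M3 S442
G1 X60.1399 Y15.9630 F2314
G1 X141.9012 Y39.8189 F2314
M5
G0 X90.7754 Y24.0465
M3 S442
G1 X33.8633 Y108.0115 F2314
G1 X38.5375 Y18.3310 F2314
G1 X136.5673 Y68.5416 F2314
M5
G0 X82.3926 Y69.3166
M3 S271
G1 X107.1797 Y69.3166 F2909
G1 X107.1797 Y55.3216 F2909
G1 X82.3926 Y55.3216 F2909
G1 X82.3926 Y69.3166 F2909
M5
G0 X40.7255 Y99.3067
M3 S442
G1 X45.0428 Y88.2754 F2314
G1 X41.1436 Y86.3633 F2314
G1 X31.4206 Y84.2080 F2314
G1 X18.2663 Y72.4471 F2314
M5
G0 X23.1125 Y49.1354
M3 S442
G1 X38.0711 Y55.2016 F2314
G1 X53.7603 Y73.2017 F2314
G1 X62.6677 Y88.0939 F2314
G1 X57.2809 Y84.8364 F2314
M5
G0 X0.0000 Y0.0000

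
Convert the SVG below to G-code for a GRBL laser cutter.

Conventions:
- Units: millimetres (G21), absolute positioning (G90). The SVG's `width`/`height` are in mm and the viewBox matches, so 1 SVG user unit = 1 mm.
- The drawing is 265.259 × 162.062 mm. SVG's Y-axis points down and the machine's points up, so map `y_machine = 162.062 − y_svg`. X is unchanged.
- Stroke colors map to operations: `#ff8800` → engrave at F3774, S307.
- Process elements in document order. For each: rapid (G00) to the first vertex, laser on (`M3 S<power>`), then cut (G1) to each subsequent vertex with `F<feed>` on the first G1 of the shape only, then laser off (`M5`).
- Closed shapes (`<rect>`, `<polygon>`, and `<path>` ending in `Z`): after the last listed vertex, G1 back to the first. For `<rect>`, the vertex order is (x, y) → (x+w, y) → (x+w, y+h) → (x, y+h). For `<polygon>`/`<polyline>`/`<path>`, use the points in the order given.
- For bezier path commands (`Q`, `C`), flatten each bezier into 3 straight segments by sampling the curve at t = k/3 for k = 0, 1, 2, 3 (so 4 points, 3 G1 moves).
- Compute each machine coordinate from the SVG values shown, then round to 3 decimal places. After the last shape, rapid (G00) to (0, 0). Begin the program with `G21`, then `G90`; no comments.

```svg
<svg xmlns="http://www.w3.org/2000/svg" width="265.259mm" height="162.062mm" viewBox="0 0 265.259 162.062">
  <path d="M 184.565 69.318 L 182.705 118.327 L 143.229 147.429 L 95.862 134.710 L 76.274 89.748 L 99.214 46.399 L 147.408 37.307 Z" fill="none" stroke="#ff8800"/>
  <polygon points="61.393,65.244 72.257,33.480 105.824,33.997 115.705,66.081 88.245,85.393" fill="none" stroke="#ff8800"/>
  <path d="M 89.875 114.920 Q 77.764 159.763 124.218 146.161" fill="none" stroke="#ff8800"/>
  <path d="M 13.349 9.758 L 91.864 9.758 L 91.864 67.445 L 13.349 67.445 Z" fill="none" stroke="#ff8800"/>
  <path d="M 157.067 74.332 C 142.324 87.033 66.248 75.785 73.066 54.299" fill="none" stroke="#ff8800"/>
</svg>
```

viewBox `0 0 265.259 162.062` with mm width/height → 1 unit = 1 mm. Flip: y_m = 162.062 − y_svg.

**Shape 1** — `<path>` regular polygon, stroke `#ff8800` → engrave (S307, F3774). Machine vertices: (184.565,92.744) → (182.705,43.735) → (143.229,14.633) → (95.862,27.352) → (76.274,72.314) → (99.214,115.663) → (147.408,124.755) → (184.565,92.744). Closed: final G1 returns to the first vertex.

**Shape 2** — `<polygon>` regular polygon, stroke `#ff8800` → engrave (S307, F3774). Machine vertices: (61.393,96.818) → (72.257,128.582) → (105.824,128.065) → (115.705,95.981) → (88.245,76.669) → (61.393,96.818). Closed: final G1 returns to the first vertex.

**Shape 3** — `<path>` quadratic bezier, stroke `#ff8800` → engrave (S307, F3774). Control points (SVG): P0=(89.875,114.920), P1=(77.764,159.763), P2=(124.218,146.161); sampled at t=k/3. Machine vertices: (89.875,47.142) → (88.308,23.741) → (99.756,13.327) → (124.218,15.901). Open path.

**Shape 4** — `<path>` rectangle, stroke `#ff8800` → engrave (S307, F3774). Machine vertices: (13.349,152.304) → (91.864,152.304) → (91.864,94.617) → (13.349,94.617) → (13.349,152.304). Closed: final G1 returns to the first vertex.

**Shape 5** — `<path>` cubic bezier, stroke `#ff8800` → engrave (S307, F3774). Control points (SVG): P0=(157.067,74.332), P1=(142.324,87.033), P2=(66.248,75.785), P3=(73.066,54.299); sampled at t=k/3. Machine vertices: (157.067,87.730) → (127.221,82.504) → (88.538,90.197) → (73.066,107.763). Open path.

G21
G90
G00 X184.565 Y92.744
M3 S307
G1 X182.705 Y43.735 F3774
G1 X143.229 Y14.633
G1 X95.862 Y27.352
G1 X76.274 Y72.314
G1 X99.214 Y115.663
G1 X147.408 Y124.755
G1 X184.565 Y92.744
M5
G00 X61.393 Y96.818
M3 S307
G1 X72.257 Y128.582 F3774
G1 X105.824 Y128.065
G1 X115.705 Y95.981
G1 X88.245 Y76.669
G1 X61.393 Y96.818
M5
G00 X89.875 Y47.142
M3 S307
G1 X88.308 Y23.741 F3774
G1 X99.756 Y13.327
G1 X124.218 Y15.901
M5
G00 X13.349 Y152.304
M3 S307
G1 X91.864 Y152.304 F3774
G1 X91.864 Y94.617
G1 X13.349 Y94.617
G1 X13.349 Y152.304
M5
G00 X157.067 Y87.730
M3 S307
G1 X127.221 Y82.504 F3774
G1 X88.538 Y90.197
G1 X73.066 Y107.763
M5
G00 X0.000 Y0.000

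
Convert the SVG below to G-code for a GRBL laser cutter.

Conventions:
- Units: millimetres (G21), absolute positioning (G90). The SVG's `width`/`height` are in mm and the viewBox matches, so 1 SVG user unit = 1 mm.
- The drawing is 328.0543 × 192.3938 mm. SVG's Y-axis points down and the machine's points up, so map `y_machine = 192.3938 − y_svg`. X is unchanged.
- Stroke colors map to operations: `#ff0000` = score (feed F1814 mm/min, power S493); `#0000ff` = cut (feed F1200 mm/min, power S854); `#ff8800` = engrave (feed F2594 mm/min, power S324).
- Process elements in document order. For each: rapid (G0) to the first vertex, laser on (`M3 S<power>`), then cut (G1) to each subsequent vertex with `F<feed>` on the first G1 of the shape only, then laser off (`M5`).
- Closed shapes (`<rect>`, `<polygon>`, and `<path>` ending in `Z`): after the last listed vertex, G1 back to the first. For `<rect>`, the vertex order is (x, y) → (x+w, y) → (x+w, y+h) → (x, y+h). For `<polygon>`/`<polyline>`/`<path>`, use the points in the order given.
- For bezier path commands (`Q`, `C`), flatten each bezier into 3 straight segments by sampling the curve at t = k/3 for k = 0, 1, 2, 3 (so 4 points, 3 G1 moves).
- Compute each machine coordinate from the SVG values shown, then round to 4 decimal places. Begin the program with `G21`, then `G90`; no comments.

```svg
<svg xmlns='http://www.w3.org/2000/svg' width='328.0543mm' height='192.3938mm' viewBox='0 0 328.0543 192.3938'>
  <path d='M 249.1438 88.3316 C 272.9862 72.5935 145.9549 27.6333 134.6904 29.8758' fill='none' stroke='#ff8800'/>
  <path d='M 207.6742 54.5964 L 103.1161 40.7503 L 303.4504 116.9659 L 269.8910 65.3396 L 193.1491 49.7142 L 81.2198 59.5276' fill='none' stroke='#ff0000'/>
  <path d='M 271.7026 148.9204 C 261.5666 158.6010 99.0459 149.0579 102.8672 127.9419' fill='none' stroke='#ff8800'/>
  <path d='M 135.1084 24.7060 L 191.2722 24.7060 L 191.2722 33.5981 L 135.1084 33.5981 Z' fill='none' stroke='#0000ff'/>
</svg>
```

G21
G90
G0 X249.1438 Y104.0622
M3 S324
G1 X232.5705 Y126.7105 F2594
G1 X174.6683 Y151.8568
G1 X134.6904 Y162.5180
M5
G0 X207.6742 Y137.7974
M3 S493
G1 X103.1161 Y151.6435 F1814
G1 X303.4504 Y75.4279
G1 X269.8910 Y127.0542
G1 X193.1491 Y142.6796
G1 X81.2198 Y132.8662
M5
G0 X271.7026 Y43.4734
M3 S324
G1 X222.5764 Y39.9173 F2594
G1 X142.6885 Y47.4769
G1 X102.8672 Y64.4519
M5
G0 X135.1084 Y167.6878
M3 S854
G1 X191.2722 Y167.6878 F1200
G1 X191.2722 Y158.7957
G1 X135.1084 Y158.7957
G1 X135.1084 Y167.6878
M5

1 u = 1 mm; y_m = 192.3938 − y.

[1] `<path>` cubic bezier, #ff8800→engrave S324 F2594: (249.1438,104.0622) → (232.5705,126.7105) → (174.6683,151.8568) → (134.6904,162.5180)

[2] `<path>` open polyline, #ff0000→score S493 F1814: (207.6742,137.7974) → (103.1161,151.6435) → (303.4504,75.4279) → (269.8910,127.0542) → (193.1491,142.6796) → (81.2198,132.8662)

[3] `<path>` cubic bezier, #ff8800→engrave S324 F2594: (271.7026,43.4734) → (222.5764,39.9173) → (142.6885,47.4769) → (102.8672,64.4519)

[4] `<path>` rectangle, #0000ff→cut S854 F1200: (135.1084,167.6878) → (191.2722,167.6878) → (191.2722,158.7957) → (135.1084,158.7957) → (135.1084,167.6878) (closed)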